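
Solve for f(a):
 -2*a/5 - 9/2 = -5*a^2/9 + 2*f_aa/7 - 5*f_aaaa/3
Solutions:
 f(a) = C1 + C2*a + C3*exp(-sqrt(210)*a/35) + C4*exp(sqrt(210)*a/35) + 35*a^4/216 - 7*a^3/30 + 749*a^2/216


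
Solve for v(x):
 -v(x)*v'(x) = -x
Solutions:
 v(x) = -sqrt(C1 + x^2)
 v(x) = sqrt(C1 + x^2)


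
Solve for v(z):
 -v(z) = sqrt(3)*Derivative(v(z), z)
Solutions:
 v(z) = C1*exp(-sqrt(3)*z/3)


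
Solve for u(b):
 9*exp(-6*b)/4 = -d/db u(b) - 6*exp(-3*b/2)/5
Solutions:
 u(b) = C1 + 3*exp(-6*b)/8 + 4*exp(-3*b/2)/5


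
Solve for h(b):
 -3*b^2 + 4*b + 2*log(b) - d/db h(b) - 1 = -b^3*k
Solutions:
 h(b) = C1 + b^4*k/4 - b^3 + 2*b^2 + 2*b*log(b) - 3*b


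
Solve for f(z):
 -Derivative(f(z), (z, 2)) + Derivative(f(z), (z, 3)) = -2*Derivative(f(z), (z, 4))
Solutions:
 f(z) = C1 + C2*z + C3*exp(-z) + C4*exp(z/2)


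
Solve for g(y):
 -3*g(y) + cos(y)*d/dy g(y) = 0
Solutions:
 g(y) = C1*(sin(y) + 1)^(3/2)/(sin(y) - 1)^(3/2)


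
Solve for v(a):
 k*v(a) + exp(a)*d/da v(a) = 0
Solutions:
 v(a) = C1*exp(k*exp(-a))


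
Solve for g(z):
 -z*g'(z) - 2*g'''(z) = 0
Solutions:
 g(z) = C1 + Integral(C2*airyai(-2^(2/3)*z/2) + C3*airybi(-2^(2/3)*z/2), z)


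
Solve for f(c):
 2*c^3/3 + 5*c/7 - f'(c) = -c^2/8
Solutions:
 f(c) = C1 + c^4/6 + c^3/24 + 5*c^2/14


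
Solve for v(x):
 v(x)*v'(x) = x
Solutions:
 v(x) = -sqrt(C1 + x^2)
 v(x) = sqrt(C1 + x^2)


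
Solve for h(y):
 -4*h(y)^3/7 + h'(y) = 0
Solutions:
 h(y) = -sqrt(14)*sqrt(-1/(C1 + 4*y))/2
 h(y) = sqrt(14)*sqrt(-1/(C1 + 4*y))/2


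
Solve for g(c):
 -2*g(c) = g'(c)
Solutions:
 g(c) = C1*exp(-2*c)


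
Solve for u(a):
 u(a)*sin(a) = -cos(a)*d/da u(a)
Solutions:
 u(a) = C1*cos(a)


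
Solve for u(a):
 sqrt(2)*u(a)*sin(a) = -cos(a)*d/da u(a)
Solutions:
 u(a) = C1*cos(a)^(sqrt(2))


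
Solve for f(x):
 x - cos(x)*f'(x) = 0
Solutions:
 f(x) = C1 + Integral(x/cos(x), x)


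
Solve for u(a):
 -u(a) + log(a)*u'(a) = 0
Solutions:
 u(a) = C1*exp(li(a))


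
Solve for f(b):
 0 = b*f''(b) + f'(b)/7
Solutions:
 f(b) = C1 + C2*b^(6/7)


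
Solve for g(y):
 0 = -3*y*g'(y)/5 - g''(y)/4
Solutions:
 g(y) = C1 + C2*erf(sqrt(30)*y/5)


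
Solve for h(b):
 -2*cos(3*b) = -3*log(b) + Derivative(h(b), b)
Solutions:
 h(b) = C1 + 3*b*log(b) - 3*b - 2*sin(3*b)/3


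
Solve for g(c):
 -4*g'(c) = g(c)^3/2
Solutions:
 g(c) = -2*sqrt(-1/(C1 - c))
 g(c) = 2*sqrt(-1/(C1 - c))


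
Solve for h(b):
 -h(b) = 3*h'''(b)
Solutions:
 h(b) = C3*exp(-3^(2/3)*b/3) + (C1*sin(3^(1/6)*b/2) + C2*cos(3^(1/6)*b/2))*exp(3^(2/3)*b/6)


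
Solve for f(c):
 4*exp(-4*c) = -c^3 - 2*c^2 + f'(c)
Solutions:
 f(c) = C1 + c^4/4 + 2*c^3/3 - exp(-4*c)


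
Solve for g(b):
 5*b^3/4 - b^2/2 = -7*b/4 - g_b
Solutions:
 g(b) = C1 - 5*b^4/16 + b^3/6 - 7*b^2/8


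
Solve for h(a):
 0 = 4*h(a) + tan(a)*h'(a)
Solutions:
 h(a) = C1/sin(a)^4


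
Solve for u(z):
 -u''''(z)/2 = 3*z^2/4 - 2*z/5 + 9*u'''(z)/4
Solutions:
 u(z) = C1 + C2*z + C3*z^2 + C4*exp(-9*z/2) - z^5/180 + 11*z^4/810 - 44*z^3/3645


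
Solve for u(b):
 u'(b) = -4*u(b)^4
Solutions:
 u(b) = (-3^(2/3) - 3*3^(1/6)*I)*(1/(C1 + 4*b))^(1/3)/6
 u(b) = (-3^(2/3) + 3*3^(1/6)*I)*(1/(C1 + 4*b))^(1/3)/6
 u(b) = (1/(C1 + 12*b))^(1/3)


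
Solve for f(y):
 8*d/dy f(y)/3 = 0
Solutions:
 f(y) = C1


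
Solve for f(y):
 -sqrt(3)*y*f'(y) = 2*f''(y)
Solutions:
 f(y) = C1 + C2*erf(3^(1/4)*y/2)


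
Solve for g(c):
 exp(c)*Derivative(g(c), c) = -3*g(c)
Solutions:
 g(c) = C1*exp(3*exp(-c))


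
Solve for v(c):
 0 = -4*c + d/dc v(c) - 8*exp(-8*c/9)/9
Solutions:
 v(c) = C1 + 2*c^2 - 1/exp(c)^(8/9)


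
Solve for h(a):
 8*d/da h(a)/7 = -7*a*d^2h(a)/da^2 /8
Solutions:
 h(a) = C1 + C2/a^(15/49)


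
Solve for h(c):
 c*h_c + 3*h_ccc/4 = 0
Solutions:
 h(c) = C1 + Integral(C2*airyai(-6^(2/3)*c/3) + C3*airybi(-6^(2/3)*c/3), c)


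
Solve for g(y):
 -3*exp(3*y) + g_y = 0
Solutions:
 g(y) = C1 + exp(3*y)


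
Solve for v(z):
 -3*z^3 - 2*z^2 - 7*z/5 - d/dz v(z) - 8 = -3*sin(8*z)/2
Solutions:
 v(z) = C1 - 3*z^4/4 - 2*z^3/3 - 7*z^2/10 - 8*z - 3*cos(8*z)/16


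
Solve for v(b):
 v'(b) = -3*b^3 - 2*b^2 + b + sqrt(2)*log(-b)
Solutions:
 v(b) = C1 - 3*b^4/4 - 2*b^3/3 + b^2/2 + sqrt(2)*b*log(-b) - sqrt(2)*b


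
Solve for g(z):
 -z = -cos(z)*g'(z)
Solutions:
 g(z) = C1 + Integral(z/cos(z), z)


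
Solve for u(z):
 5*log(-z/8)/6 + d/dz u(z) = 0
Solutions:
 u(z) = C1 - 5*z*log(-z)/6 + 5*z*(1 + 3*log(2))/6


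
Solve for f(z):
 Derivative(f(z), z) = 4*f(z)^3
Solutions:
 f(z) = -sqrt(2)*sqrt(-1/(C1 + 4*z))/2
 f(z) = sqrt(2)*sqrt(-1/(C1 + 4*z))/2


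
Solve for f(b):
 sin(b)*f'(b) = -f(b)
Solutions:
 f(b) = C1*sqrt(cos(b) + 1)/sqrt(cos(b) - 1)


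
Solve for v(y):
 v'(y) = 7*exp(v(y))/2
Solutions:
 v(y) = log(-1/(C1 + 7*y)) + log(2)


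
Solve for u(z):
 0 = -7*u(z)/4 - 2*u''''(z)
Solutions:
 u(z) = (C1*sin(2^(3/4)*7^(1/4)*z/4) + C2*cos(2^(3/4)*7^(1/4)*z/4))*exp(-2^(3/4)*7^(1/4)*z/4) + (C3*sin(2^(3/4)*7^(1/4)*z/4) + C4*cos(2^(3/4)*7^(1/4)*z/4))*exp(2^(3/4)*7^(1/4)*z/4)


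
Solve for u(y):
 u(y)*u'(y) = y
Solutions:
 u(y) = -sqrt(C1 + y^2)
 u(y) = sqrt(C1 + y^2)


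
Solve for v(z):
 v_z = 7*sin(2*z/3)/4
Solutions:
 v(z) = C1 - 21*cos(2*z/3)/8


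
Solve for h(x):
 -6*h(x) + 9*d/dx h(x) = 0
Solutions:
 h(x) = C1*exp(2*x/3)


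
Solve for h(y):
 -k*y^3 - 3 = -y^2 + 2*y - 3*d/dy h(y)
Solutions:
 h(y) = C1 + k*y^4/12 - y^3/9 + y^2/3 + y


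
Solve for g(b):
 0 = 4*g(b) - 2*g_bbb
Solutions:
 g(b) = C3*exp(2^(1/3)*b) + (C1*sin(2^(1/3)*sqrt(3)*b/2) + C2*cos(2^(1/3)*sqrt(3)*b/2))*exp(-2^(1/3)*b/2)


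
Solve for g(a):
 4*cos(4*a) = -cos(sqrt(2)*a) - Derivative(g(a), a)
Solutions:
 g(a) = C1 - sin(4*a) - sqrt(2)*sin(sqrt(2)*a)/2


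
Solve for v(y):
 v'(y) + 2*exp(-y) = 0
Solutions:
 v(y) = C1 + 2*exp(-y)


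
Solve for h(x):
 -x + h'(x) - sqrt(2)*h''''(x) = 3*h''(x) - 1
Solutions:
 h(x) = C1 + C2*exp(x*(-sqrt(2)*(1 + sqrt(1 + 2*sqrt(2)))^(1/3) + 2/(1 + sqrt(1 + 2*sqrt(2)))^(1/3))/4)*sin(x*(2*sqrt(3)/(1 + sqrt(1 + 2*sqrt(2)))^(1/3) + sqrt(6)*(1 + sqrt(1 + 2*sqrt(2)))^(1/3))/4) + C3*exp(x*(-sqrt(2)*(1 + sqrt(1 + 2*sqrt(2)))^(1/3) + 2/(1 + sqrt(1 + 2*sqrt(2)))^(1/3))/4)*cos(x*(2*sqrt(3)/(1 + sqrt(1 + 2*sqrt(2)))^(1/3) + sqrt(6)*(1 + sqrt(1 + 2*sqrt(2)))^(1/3))/4) + C4*exp(x*(-1/(1 + sqrt(1 + 2*sqrt(2)))^(1/3) + sqrt(2)*(1 + sqrt(1 + 2*sqrt(2)))^(1/3)/2)) + x^2/2 + 2*x


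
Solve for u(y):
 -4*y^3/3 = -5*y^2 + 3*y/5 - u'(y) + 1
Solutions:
 u(y) = C1 + y^4/3 - 5*y^3/3 + 3*y^2/10 + y


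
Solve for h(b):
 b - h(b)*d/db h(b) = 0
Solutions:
 h(b) = -sqrt(C1 + b^2)
 h(b) = sqrt(C1 + b^2)


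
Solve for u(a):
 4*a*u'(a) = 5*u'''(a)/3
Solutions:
 u(a) = C1 + Integral(C2*airyai(12^(1/3)*5^(2/3)*a/5) + C3*airybi(12^(1/3)*5^(2/3)*a/5), a)


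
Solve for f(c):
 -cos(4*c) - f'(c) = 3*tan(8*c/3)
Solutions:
 f(c) = C1 + 9*log(cos(8*c/3))/8 - sin(4*c)/4


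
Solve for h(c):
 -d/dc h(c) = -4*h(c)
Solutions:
 h(c) = C1*exp(4*c)


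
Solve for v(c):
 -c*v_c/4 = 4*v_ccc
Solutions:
 v(c) = C1 + Integral(C2*airyai(-2^(2/3)*c/4) + C3*airybi(-2^(2/3)*c/4), c)


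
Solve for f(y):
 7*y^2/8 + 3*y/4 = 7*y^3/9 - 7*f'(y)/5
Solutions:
 f(y) = C1 + 5*y^4/36 - 5*y^3/24 - 15*y^2/56


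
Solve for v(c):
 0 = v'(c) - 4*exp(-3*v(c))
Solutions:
 v(c) = log(C1 + 12*c)/3
 v(c) = log((-3^(1/3) - 3^(5/6)*I)*(C1 + 4*c)^(1/3)/2)
 v(c) = log((-3^(1/3) + 3^(5/6)*I)*(C1 + 4*c)^(1/3)/2)


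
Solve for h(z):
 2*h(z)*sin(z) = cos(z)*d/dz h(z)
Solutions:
 h(z) = C1/cos(z)^2


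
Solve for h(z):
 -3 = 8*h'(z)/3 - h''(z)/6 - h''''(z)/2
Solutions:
 h(z) = C1 + C2*exp(z*(-(72 + sqrt(5185))^(1/3) + (72 + sqrt(5185))^(-1/3))/6)*sin(sqrt(3)*z*((72 + sqrt(5185))^(-1/3) + (72 + sqrt(5185))^(1/3))/6) + C3*exp(z*(-(72 + sqrt(5185))^(1/3) + (72 + sqrt(5185))^(-1/3))/6)*cos(sqrt(3)*z*((72 + sqrt(5185))^(-1/3) + (72 + sqrt(5185))^(1/3))/6) + C4*exp(-z*(-(72 + sqrt(5185))^(1/3) + (72 + sqrt(5185))^(-1/3))/3) - 9*z/8


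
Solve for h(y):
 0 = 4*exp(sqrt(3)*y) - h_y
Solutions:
 h(y) = C1 + 4*sqrt(3)*exp(sqrt(3)*y)/3


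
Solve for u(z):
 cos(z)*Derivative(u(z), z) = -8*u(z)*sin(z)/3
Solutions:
 u(z) = C1*cos(z)^(8/3)


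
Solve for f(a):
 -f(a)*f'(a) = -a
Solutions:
 f(a) = -sqrt(C1 + a^2)
 f(a) = sqrt(C1 + a^2)


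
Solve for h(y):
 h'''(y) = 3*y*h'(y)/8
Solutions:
 h(y) = C1 + Integral(C2*airyai(3^(1/3)*y/2) + C3*airybi(3^(1/3)*y/2), y)


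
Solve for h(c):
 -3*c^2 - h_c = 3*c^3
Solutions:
 h(c) = C1 - 3*c^4/4 - c^3


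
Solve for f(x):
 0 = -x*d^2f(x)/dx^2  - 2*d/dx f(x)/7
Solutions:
 f(x) = C1 + C2*x^(5/7)


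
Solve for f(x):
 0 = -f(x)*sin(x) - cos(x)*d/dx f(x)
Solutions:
 f(x) = C1*cos(x)


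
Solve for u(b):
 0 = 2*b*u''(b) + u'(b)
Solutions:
 u(b) = C1 + C2*sqrt(b)


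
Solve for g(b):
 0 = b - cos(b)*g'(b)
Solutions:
 g(b) = C1 + Integral(b/cos(b), b)


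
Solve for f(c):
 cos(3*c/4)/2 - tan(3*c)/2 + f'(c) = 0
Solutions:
 f(c) = C1 - log(cos(3*c))/6 - 2*sin(3*c/4)/3


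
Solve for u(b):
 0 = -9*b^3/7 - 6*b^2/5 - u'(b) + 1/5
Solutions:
 u(b) = C1 - 9*b^4/28 - 2*b^3/5 + b/5


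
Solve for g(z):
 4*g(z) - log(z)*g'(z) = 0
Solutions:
 g(z) = C1*exp(4*li(z))


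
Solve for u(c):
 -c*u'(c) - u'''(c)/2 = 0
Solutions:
 u(c) = C1 + Integral(C2*airyai(-2^(1/3)*c) + C3*airybi(-2^(1/3)*c), c)


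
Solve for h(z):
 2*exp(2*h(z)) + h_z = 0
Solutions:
 h(z) = log(-sqrt(-1/(C1 - 2*z))) - log(2)/2
 h(z) = log(-1/(C1 - 2*z))/2 - log(2)/2


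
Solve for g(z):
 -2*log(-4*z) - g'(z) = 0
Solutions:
 g(z) = C1 - 2*z*log(-z) + 2*z*(1 - 2*log(2))


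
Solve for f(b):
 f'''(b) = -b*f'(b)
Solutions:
 f(b) = C1 + Integral(C2*airyai(-b) + C3*airybi(-b), b)


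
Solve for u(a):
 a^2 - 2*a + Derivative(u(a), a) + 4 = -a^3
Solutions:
 u(a) = C1 - a^4/4 - a^3/3 + a^2 - 4*a


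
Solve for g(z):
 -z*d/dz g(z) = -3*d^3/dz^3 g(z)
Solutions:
 g(z) = C1 + Integral(C2*airyai(3^(2/3)*z/3) + C3*airybi(3^(2/3)*z/3), z)


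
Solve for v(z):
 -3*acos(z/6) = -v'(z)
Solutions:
 v(z) = C1 + 3*z*acos(z/6) - 3*sqrt(36 - z^2)


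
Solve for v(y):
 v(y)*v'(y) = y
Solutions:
 v(y) = -sqrt(C1 + y^2)
 v(y) = sqrt(C1 + y^2)


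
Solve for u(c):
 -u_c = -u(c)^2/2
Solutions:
 u(c) = -2/(C1 + c)


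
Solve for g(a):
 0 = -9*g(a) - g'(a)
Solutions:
 g(a) = C1*exp(-9*a)


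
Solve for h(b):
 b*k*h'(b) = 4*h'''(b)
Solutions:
 h(b) = C1 + Integral(C2*airyai(2^(1/3)*b*k^(1/3)/2) + C3*airybi(2^(1/3)*b*k^(1/3)/2), b)


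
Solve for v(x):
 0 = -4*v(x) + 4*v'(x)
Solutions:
 v(x) = C1*exp(x)


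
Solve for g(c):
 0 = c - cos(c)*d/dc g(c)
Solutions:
 g(c) = C1 + Integral(c/cos(c), c)


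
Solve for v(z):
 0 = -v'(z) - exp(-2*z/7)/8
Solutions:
 v(z) = C1 + 7*exp(-2*z/7)/16


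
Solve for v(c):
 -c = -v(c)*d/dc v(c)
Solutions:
 v(c) = -sqrt(C1 + c^2)
 v(c) = sqrt(C1 + c^2)


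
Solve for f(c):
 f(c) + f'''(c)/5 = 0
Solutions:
 f(c) = C3*exp(-5^(1/3)*c) + (C1*sin(sqrt(3)*5^(1/3)*c/2) + C2*cos(sqrt(3)*5^(1/3)*c/2))*exp(5^(1/3)*c/2)


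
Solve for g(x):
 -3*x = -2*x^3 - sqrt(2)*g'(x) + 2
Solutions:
 g(x) = C1 - sqrt(2)*x^4/4 + 3*sqrt(2)*x^2/4 + sqrt(2)*x


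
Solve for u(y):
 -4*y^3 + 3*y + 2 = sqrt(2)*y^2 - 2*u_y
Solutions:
 u(y) = C1 + y^4/2 + sqrt(2)*y^3/6 - 3*y^2/4 - y


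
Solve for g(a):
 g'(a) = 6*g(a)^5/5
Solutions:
 g(a) = -5^(1/4)*(-1/(C1 + 24*a))^(1/4)
 g(a) = 5^(1/4)*(-1/(C1 + 24*a))^(1/4)
 g(a) = -5^(1/4)*I*(-1/(C1 + 24*a))^(1/4)
 g(a) = 5^(1/4)*I*(-1/(C1 + 24*a))^(1/4)


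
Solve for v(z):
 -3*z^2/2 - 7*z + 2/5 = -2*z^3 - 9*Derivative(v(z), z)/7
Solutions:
 v(z) = C1 - 7*z^4/18 + 7*z^3/18 + 49*z^2/18 - 14*z/45


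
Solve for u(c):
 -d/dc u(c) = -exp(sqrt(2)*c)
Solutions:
 u(c) = C1 + sqrt(2)*exp(sqrt(2)*c)/2


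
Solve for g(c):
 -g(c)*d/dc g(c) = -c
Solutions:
 g(c) = -sqrt(C1 + c^2)
 g(c) = sqrt(C1 + c^2)


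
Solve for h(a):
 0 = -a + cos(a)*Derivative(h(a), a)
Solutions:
 h(a) = C1 + Integral(a/cos(a), a)


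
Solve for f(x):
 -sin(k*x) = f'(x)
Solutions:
 f(x) = C1 + cos(k*x)/k


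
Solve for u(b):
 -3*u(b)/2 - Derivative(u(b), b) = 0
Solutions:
 u(b) = C1*exp(-3*b/2)


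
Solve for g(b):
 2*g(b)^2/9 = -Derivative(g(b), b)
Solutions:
 g(b) = 9/(C1 + 2*b)


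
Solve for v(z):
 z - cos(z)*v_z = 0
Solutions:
 v(z) = C1 + Integral(z/cos(z), z)


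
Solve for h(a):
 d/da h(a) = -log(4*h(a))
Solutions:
 Integral(1/(log(_y) + 2*log(2)), (_y, h(a))) = C1 - a


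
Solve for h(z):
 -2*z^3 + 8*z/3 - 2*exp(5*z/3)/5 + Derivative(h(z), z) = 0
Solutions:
 h(z) = C1 + z^4/2 - 4*z^2/3 + 6*exp(5*z/3)/25


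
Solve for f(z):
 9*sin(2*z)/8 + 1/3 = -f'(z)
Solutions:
 f(z) = C1 - z/3 + 9*cos(2*z)/16


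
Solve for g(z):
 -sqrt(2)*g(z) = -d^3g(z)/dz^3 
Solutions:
 g(z) = C3*exp(2^(1/6)*z) + (C1*sin(2^(1/6)*sqrt(3)*z/2) + C2*cos(2^(1/6)*sqrt(3)*z/2))*exp(-2^(1/6)*z/2)


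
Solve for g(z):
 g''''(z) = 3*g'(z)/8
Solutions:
 g(z) = C1 + C4*exp(3^(1/3)*z/2) + (C2*sin(3^(5/6)*z/4) + C3*cos(3^(5/6)*z/4))*exp(-3^(1/3)*z/4)


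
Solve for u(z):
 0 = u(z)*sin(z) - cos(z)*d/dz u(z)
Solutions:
 u(z) = C1/cos(z)


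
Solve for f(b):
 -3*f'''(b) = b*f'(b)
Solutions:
 f(b) = C1 + Integral(C2*airyai(-3^(2/3)*b/3) + C3*airybi(-3^(2/3)*b/3), b)


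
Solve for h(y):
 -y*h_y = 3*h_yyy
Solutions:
 h(y) = C1 + Integral(C2*airyai(-3^(2/3)*y/3) + C3*airybi(-3^(2/3)*y/3), y)


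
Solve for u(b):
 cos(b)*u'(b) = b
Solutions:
 u(b) = C1 + Integral(b/cos(b), b)


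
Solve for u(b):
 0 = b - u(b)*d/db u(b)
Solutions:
 u(b) = -sqrt(C1 + b^2)
 u(b) = sqrt(C1 + b^2)


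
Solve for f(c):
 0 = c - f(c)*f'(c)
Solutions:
 f(c) = -sqrt(C1 + c^2)
 f(c) = sqrt(C1 + c^2)


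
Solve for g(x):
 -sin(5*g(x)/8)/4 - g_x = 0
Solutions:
 x/4 + 4*log(cos(5*g(x)/8) - 1)/5 - 4*log(cos(5*g(x)/8) + 1)/5 = C1


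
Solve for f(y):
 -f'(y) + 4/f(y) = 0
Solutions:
 f(y) = -sqrt(C1 + 8*y)
 f(y) = sqrt(C1 + 8*y)


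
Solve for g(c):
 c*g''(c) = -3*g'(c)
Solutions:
 g(c) = C1 + C2/c^2


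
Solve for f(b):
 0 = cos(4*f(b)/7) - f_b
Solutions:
 -b - 7*log(sin(4*f(b)/7) - 1)/8 + 7*log(sin(4*f(b)/7) + 1)/8 = C1


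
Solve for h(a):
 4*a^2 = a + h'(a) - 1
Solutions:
 h(a) = C1 + 4*a^3/3 - a^2/2 + a


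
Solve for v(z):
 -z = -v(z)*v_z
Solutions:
 v(z) = -sqrt(C1 + z^2)
 v(z) = sqrt(C1 + z^2)


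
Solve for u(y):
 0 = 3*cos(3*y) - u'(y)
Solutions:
 u(y) = C1 + sin(3*y)


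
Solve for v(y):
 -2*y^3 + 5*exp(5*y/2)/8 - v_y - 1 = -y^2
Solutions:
 v(y) = C1 - y^4/2 + y^3/3 - y + exp(5*y/2)/4


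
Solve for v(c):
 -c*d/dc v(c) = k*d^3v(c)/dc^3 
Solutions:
 v(c) = C1 + Integral(C2*airyai(c*(-1/k)^(1/3)) + C3*airybi(c*(-1/k)^(1/3)), c)


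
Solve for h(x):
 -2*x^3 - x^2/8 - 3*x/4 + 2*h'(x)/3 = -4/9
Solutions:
 h(x) = C1 + 3*x^4/4 + x^3/16 + 9*x^2/16 - 2*x/3


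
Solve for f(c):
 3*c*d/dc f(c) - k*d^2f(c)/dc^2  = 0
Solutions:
 f(c) = C1 + C2*erf(sqrt(6)*c*sqrt(-1/k)/2)/sqrt(-1/k)


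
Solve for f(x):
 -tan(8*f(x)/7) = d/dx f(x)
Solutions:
 f(x) = -7*asin(C1*exp(-8*x/7))/8 + 7*pi/8
 f(x) = 7*asin(C1*exp(-8*x/7))/8


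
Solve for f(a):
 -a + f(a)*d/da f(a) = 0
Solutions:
 f(a) = -sqrt(C1 + a^2)
 f(a) = sqrt(C1 + a^2)


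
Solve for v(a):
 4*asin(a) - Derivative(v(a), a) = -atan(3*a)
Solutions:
 v(a) = C1 + 4*a*asin(a) + a*atan(3*a) + 4*sqrt(1 - a^2) - log(9*a^2 + 1)/6


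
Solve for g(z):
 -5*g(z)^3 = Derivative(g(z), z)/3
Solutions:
 g(z) = -sqrt(2)*sqrt(-1/(C1 - 15*z))/2
 g(z) = sqrt(2)*sqrt(-1/(C1 - 15*z))/2


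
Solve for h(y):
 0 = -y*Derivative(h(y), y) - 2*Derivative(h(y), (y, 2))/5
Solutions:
 h(y) = C1 + C2*erf(sqrt(5)*y/2)


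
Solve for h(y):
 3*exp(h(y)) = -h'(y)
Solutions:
 h(y) = log(1/(C1 + 3*y))


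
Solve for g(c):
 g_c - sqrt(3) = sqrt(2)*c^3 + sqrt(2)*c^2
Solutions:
 g(c) = C1 + sqrt(2)*c^4/4 + sqrt(2)*c^3/3 + sqrt(3)*c


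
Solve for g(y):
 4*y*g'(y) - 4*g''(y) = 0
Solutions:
 g(y) = C1 + C2*erfi(sqrt(2)*y/2)


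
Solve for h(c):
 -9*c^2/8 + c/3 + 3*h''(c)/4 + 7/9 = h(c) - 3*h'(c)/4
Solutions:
 h(c) = C1*exp(c*(-3 + sqrt(57))/6) + C2*exp(-c*(3 + sqrt(57))/6) - 9*c^2/8 - 65*c/48 - 1109/576


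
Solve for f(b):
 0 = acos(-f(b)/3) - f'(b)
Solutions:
 Integral(1/acos(-_y/3), (_y, f(b))) = C1 + b


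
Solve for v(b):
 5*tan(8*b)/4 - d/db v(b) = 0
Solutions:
 v(b) = C1 - 5*log(cos(8*b))/32


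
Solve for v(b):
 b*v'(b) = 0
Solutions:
 v(b) = C1


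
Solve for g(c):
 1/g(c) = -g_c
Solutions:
 g(c) = -sqrt(C1 - 2*c)
 g(c) = sqrt(C1 - 2*c)


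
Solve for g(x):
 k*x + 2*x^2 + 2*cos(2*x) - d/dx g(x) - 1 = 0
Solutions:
 g(x) = C1 + k*x^2/2 + 2*x^3/3 - x + sin(2*x)


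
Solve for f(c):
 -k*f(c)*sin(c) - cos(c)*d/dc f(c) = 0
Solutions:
 f(c) = C1*exp(k*log(cos(c)))


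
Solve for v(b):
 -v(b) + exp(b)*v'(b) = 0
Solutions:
 v(b) = C1*exp(-exp(-b))


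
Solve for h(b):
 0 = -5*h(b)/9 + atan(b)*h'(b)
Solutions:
 h(b) = C1*exp(5*Integral(1/atan(b), b)/9)


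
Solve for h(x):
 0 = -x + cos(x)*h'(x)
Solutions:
 h(x) = C1 + Integral(x/cos(x), x)


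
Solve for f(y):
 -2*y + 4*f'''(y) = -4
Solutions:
 f(y) = C1 + C2*y + C3*y^2 + y^4/48 - y^3/6


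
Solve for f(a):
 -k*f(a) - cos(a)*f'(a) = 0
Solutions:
 f(a) = C1*exp(k*(log(sin(a) - 1) - log(sin(a) + 1))/2)


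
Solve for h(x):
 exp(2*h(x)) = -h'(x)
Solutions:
 h(x) = log(-sqrt(-1/(C1 - x))) - log(2)/2
 h(x) = log(-1/(C1 - x))/2 - log(2)/2


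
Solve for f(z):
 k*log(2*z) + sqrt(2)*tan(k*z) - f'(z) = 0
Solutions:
 f(z) = C1 + k*z*(log(z) - 1) + k*z*log(2) + sqrt(2)*Piecewise((-log(cos(k*z))/k, Ne(k, 0)), (0, True))


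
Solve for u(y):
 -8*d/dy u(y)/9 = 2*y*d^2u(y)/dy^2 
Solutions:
 u(y) = C1 + C2*y^(5/9)


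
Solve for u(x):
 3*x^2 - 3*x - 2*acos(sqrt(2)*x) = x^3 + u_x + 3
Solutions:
 u(x) = C1 - x^4/4 + x^3 - 3*x^2/2 - 2*x*acos(sqrt(2)*x) - 3*x + sqrt(2)*sqrt(1 - 2*x^2)


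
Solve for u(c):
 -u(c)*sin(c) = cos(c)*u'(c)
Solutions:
 u(c) = C1*cos(c)


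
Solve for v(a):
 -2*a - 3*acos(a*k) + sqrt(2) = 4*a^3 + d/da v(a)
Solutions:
 v(a) = C1 - a^4 - a^2 + sqrt(2)*a - 3*Piecewise((a*acos(a*k) - sqrt(-a^2*k^2 + 1)/k, Ne(k, 0)), (pi*a/2, True))


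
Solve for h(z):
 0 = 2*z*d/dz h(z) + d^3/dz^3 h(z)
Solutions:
 h(z) = C1 + Integral(C2*airyai(-2^(1/3)*z) + C3*airybi(-2^(1/3)*z), z)


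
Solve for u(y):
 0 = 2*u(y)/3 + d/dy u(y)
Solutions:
 u(y) = C1*exp(-2*y/3)


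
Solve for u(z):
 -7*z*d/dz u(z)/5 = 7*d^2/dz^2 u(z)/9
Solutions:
 u(z) = C1 + C2*erf(3*sqrt(10)*z/10)


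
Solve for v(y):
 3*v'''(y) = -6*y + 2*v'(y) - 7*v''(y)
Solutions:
 v(y) = C1 + C2*exp(y*(-7 + sqrt(73))/6) + C3*exp(-y*(7 + sqrt(73))/6) + 3*y^2/2 + 21*y/2


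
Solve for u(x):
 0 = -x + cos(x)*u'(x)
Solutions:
 u(x) = C1 + Integral(x/cos(x), x)


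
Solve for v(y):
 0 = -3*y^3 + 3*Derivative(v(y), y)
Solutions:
 v(y) = C1 + y^4/4


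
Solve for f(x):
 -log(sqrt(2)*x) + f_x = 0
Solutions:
 f(x) = C1 + x*log(x) - x + x*log(2)/2


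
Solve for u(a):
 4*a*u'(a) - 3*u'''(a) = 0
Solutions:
 u(a) = C1 + Integral(C2*airyai(6^(2/3)*a/3) + C3*airybi(6^(2/3)*a/3), a)


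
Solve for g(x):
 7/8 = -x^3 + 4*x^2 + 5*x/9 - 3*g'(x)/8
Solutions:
 g(x) = C1 - 2*x^4/3 + 32*x^3/9 + 20*x^2/27 - 7*x/3


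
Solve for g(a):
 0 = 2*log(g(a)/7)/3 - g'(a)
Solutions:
 3*Integral(1/(-log(_y) + log(7)), (_y, g(a)))/2 = C1 - a


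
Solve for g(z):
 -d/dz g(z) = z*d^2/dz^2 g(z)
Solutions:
 g(z) = C1 + C2*log(z)


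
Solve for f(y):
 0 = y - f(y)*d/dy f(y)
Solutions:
 f(y) = -sqrt(C1 + y^2)
 f(y) = sqrt(C1 + y^2)


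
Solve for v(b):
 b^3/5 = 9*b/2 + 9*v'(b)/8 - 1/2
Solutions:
 v(b) = C1 + 2*b^4/45 - 2*b^2 + 4*b/9


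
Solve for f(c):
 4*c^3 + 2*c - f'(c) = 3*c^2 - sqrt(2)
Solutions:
 f(c) = C1 + c^4 - c^3 + c^2 + sqrt(2)*c


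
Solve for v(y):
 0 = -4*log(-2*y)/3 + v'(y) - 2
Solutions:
 v(y) = C1 + 4*y*log(-y)/3 + 2*y*(1 + 2*log(2))/3


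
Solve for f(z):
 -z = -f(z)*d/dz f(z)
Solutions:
 f(z) = -sqrt(C1 + z^2)
 f(z) = sqrt(C1 + z^2)


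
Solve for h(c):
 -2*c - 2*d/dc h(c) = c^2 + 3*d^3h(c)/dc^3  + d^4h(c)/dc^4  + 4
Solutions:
 h(c) = C1 + C2*exp(c*(-1 + 1/(2*(sqrt(3) + 2)^(1/3)) + (sqrt(3) + 2)^(1/3)/2))*sin(sqrt(3)*c*(-(sqrt(3) + 2)^(1/3) + (sqrt(3) + 2)^(-1/3))/2) + C3*exp(c*(-1 + 1/(2*(sqrt(3) + 2)^(1/3)) + (sqrt(3) + 2)^(1/3)/2))*cos(sqrt(3)*c*(-(sqrt(3) + 2)^(1/3) + (sqrt(3) + 2)^(-1/3))/2) + C4*exp(-c*((sqrt(3) + 2)^(-1/3) + 1 + (sqrt(3) + 2)^(1/3))) - c^3/6 - c^2/2 - c/2


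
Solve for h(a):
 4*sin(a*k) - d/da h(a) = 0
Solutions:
 h(a) = C1 - 4*cos(a*k)/k


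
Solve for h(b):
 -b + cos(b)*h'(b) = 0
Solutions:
 h(b) = C1 + Integral(b/cos(b), b)


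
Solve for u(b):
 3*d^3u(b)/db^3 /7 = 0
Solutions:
 u(b) = C1 + C2*b + C3*b^2


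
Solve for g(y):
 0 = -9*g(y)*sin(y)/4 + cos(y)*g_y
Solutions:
 g(y) = C1/cos(y)^(9/4)


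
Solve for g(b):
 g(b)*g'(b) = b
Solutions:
 g(b) = -sqrt(C1 + b^2)
 g(b) = sqrt(C1 + b^2)


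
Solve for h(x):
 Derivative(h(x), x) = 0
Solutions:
 h(x) = C1


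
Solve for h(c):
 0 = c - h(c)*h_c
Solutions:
 h(c) = -sqrt(C1 + c^2)
 h(c) = sqrt(C1 + c^2)


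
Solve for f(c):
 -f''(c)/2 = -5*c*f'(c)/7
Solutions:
 f(c) = C1 + C2*erfi(sqrt(35)*c/7)


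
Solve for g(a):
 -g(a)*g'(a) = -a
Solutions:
 g(a) = -sqrt(C1 + a^2)
 g(a) = sqrt(C1 + a^2)


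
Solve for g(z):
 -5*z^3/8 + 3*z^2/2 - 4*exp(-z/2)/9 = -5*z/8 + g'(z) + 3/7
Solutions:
 g(z) = C1 - 5*z^4/32 + z^3/2 + 5*z^2/16 - 3*z/7 + 8*exp(-z/2)/9


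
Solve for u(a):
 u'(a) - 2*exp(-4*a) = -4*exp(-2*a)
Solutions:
 u(a) = C1 + 2*exp(-2*a) - exp(-4*a)/2


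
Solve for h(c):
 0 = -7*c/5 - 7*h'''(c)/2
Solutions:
 h(c) = C1 + C2*c + C3*c^2 - c^4/60


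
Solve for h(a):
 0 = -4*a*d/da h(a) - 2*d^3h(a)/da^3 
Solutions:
 h(a) = C1 + Integral(C2*airyai(-2^(1/3)*a) + C3*airybi(-2^(1/3)*a), a)


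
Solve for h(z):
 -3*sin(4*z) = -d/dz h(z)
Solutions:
 h(z) = C1 - 3*cos(4*z)/4


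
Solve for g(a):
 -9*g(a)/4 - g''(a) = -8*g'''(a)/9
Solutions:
 g(a) = C1*exp(3*a*(-(4*sqrt(39) + 25)^(1/3) - 1/(4*sqrt(39) + 25)^(1/3) + 2)/16)*sin(3*sqrt(3)*a*(-(4*sqrt(39) + 25)^(1/3) + (4*sqrt(39) + 25)^(-1/3))/16) + C2*exp(3*a*(-(4*sqrt(39) + 25)^(1/3) - 1/(4*sqrt(39) + 25)^(1/3) + 2)/16)*cos(3*sqrt(3)*a*(-(4*sqrt(39) + 25)^(1/3) + (4*sqrt(39) + 25)^(-1/3))/16) + C3*exp(3*a*((4*sqrt(39) + 25)^(-1/3) + 1 + (4*sqrt(39) + 25)^(1/3))/8)


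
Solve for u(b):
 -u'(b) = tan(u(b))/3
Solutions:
 u(b) = pi - asin(C1*exp(-b/3))
 u(b) = asin(C1*exp(-b/3))


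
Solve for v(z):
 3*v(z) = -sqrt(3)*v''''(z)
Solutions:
 v(z) = (C1*sin(sqrt(2)*3^(1/8)*z/2) + C2*cos(sqrt(2)*3^(1/8)*z/2))*exp(-sqrt(2)*3^(1/8)*z/2) + (C3*sin(sqrt(2)*3^(1/8)*z/2) + C4*cos(sqrt(2)*3^(1/8)*z/2))*exp(sqrt(2)*3^(1/8)*z/2)


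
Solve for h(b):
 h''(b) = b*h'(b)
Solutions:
 h(b) = C1 + C2*erfi(sqrt(2)*b/2)


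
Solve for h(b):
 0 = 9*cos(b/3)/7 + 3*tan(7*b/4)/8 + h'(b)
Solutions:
 h(b) = C1 + 3*log(cos(7*b/4))/14 - 27*sin(b/3)/7


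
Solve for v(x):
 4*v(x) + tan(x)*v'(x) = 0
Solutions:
 v(x) = C1/sin(x)^4


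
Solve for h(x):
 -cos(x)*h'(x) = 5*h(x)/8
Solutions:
 h(x) = C1*(sin(x) - 1)^(5/16)/(sin(x) + 1)^(5/16)


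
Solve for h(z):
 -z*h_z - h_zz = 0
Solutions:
 h(z) = C1 + C2*erf(sqrt(2)*z/2)


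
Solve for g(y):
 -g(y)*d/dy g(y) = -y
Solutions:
 g(y) = -sqrt(C1 + y^2)
 g(y) = sqrt(C1 + y^2)


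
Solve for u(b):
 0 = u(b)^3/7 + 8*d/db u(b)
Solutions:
 u(b) = -2*sqrt(7)*sqrt(-1/(C1 - b))
 u(b) = 2*sqrt(7)*sqrt(-1/(C1 - b))


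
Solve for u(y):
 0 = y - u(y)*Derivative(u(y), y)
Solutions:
 u(y) = -sqrt(C1 + y^2)
 u(y) = sqrt(C1 + y^2)


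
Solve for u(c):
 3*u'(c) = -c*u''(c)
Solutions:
 u(c) = C1 + C2/c^2


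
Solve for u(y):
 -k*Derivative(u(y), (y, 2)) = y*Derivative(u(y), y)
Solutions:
 u(y) = C1 + C2*sqrt(k)*erf(sqrt(2)*y*sqrt(1/k)/2)


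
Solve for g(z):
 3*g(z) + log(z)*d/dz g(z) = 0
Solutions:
 g(z) = C1*exp(-3*li(z))


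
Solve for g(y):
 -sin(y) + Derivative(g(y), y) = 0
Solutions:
 g(y) = C1 - cos(y)


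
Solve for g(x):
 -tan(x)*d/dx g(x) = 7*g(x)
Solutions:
 g(x) = C1/sin(x)^7


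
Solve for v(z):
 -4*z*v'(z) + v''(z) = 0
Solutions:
 v(z) = C1 + C2*erfi(sqrt(2)*z)


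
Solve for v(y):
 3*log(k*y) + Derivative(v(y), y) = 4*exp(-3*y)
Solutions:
 v(y) = C1 - 3*y*log(k*y) + 3*y - 4*exp(-3*y)/3


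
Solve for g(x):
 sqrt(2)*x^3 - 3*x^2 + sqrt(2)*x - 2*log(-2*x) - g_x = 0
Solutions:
 g(x) = C1 + sqrt(2)*x^4/4 - x^3 + sqrt(2)*x^2/2 - 2*x*log(-x) + 2*x*(1 - log(2))


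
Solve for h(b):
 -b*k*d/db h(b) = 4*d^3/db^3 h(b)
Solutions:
 h(b) = C1 + Integral(C2*airyai(2^(1/3)*b*(-k)^(1/3)/2) + C3*airybi(2^(1/3)*b*(-k)^(1/3)/2), b)


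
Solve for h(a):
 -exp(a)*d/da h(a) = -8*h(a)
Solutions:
 h(a) = C1*exp(-8*exp(-a))


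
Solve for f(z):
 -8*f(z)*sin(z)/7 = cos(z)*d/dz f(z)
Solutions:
 f(z) = C1*cos(z)^(8/7)


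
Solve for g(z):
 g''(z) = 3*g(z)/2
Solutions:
 g(z) = C1*exp(-sqrt(6)*z/2) + C2*exp(sqrt(6)*z/2)


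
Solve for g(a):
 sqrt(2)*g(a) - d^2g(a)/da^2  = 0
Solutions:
 g(a) = C1*exp(-2^(1/4)*a) + C2*exp(2^(1/4)*a)


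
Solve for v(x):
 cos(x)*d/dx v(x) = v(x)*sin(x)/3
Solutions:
 v(x) = C1/cos(x)^(1/3)


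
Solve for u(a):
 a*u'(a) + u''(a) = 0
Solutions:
 u(a) = C1 + C2*erf(sqrt(2)*a/2)


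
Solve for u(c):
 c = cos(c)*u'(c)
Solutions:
 u(c) = C1 + Integral(c/cos(c), c)


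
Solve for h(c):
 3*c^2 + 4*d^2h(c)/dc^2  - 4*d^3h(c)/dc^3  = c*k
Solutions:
 h(c) = C1 + C2*c + C3*exp(c) - c^4/16 + c^3*(k - 6)/24 + c^2*(k - 6)/8


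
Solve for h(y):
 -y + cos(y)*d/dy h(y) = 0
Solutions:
 h(y) = C1 + Integral(y/cos(y), y)


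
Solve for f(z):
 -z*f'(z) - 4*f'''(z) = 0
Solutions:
 f(z) = C1 + Integral(C2*airyai(-2^(1/3)*z/2) + C3*airybi(-2^(1/3)*z/2), z)


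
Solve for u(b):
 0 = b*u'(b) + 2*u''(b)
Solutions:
 u(b) = C1 + C2*erf(b/2)


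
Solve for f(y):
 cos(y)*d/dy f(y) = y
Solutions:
 f(y) = C1 + Integral(y/cos(y), y)


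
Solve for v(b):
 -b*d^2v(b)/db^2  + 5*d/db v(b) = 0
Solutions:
 v(b) = C1 + C2*b^6


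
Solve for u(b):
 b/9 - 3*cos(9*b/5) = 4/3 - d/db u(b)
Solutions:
 u(b) = C1 - b^2/18 + 4*b/3 + 5*sin(9*b/5)/3


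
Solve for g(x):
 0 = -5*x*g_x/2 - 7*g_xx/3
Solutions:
 g(x) = C1 + C2*erf(sqrt(105)*x/14)


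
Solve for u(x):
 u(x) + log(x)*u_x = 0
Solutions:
 u(x) = C1*exp(-li(x))


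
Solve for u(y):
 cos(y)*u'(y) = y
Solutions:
 u(y) = C1 + Integral(y/cos(y), y)


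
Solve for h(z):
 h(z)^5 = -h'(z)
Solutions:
 h(z) = -I*(1/(C1 + 4*z))^(1/4)
 h(z) = I*(1/(C1 + 4*z))^(1/4)
 h(z) = -(1/(C1 + 4*z))^(1/4)
 h(z) = (1/(C1 + 4*z))^(1/4)


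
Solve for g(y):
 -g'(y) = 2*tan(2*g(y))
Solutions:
 g(y) = -asin(C1*exp(-4*y))/2 + pi/2
 g(y) = asin(C1*exp(-4*y))/2


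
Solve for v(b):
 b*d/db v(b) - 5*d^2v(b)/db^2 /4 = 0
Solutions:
 v(b) = C1 + C2*erfi(sqrt(10)*b/5)


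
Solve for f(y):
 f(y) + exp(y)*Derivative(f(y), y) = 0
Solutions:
 f(y) = C1*exp(exp(-y))


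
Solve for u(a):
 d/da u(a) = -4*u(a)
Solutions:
 u(a) = C1*exp(-4*a)


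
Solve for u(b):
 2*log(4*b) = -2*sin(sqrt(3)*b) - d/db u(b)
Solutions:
 u(b) = C1 - 2*b*log(b) - 4*b*log(2) + 2*b + 2*sqrt(3)*cos(sqrt(3)*b)/3


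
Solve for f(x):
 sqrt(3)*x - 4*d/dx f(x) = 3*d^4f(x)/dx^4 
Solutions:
 f(x) = C1 + C4*exp(-6^(2/3)*x/3) + sqrt(3)*x^2/8 + (C2*sin(2^(2/3)*3^(1/6)*x/2) + C3*cos(2^(2/3)*3^(1/6)*x/2))*exp(6^(2/3)*x/6)


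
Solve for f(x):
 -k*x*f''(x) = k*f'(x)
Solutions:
 f(x) = C1 + C2*log(x)


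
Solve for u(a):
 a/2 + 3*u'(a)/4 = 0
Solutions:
 u(a) = C1 - a^2/3


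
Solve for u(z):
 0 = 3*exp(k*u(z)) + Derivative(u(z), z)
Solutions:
 u(z) = Piecewise((log(1/(C1*k + 3*k*z))/k, Ne(k, 0)), (nan, True))
 u(z) = Piecewise((C1 - 3*z, Eq(k, 0)), (nan, True))


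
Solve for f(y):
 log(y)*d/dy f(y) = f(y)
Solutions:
 f(y) = C1*exp(li(y))


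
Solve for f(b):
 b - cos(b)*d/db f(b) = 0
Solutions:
 f(b) = C1 + Integral(b/cos(b), b)


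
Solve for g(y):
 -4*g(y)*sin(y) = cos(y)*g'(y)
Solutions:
 g(y) = C1*cos(y)^4


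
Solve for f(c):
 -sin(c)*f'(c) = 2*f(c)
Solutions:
 f(c) = C1*(cos(c) + 1)/(cos(c) - 1)


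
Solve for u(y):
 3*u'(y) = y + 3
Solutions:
 u(y) = C1 + y^2/6 + y


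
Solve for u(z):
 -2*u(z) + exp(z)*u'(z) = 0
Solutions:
 u(z) = C1*exp(-2*exp(-z))


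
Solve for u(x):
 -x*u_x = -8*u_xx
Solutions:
 u(x) = C1 + C2*erfi(x/4)


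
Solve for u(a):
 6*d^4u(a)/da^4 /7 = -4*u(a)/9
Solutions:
 u(a) = (C1*sin(2^(3/4)*21^(1/4)*a/6) + C2*cos(2^(3/4)*21^(1/4)*a/6))*exp(-2^(3/4)*21^(1/4)*a/6) + (C3*sin(2^(3/4)*21^(1/4)*a/6) + C4*cos(2^(3/4)*21^(1/4)*a/6))*exp(2^(3/4)*21^(1/4)*a/6)


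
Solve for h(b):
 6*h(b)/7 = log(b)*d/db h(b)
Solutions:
 h(b) = C1*exp(6*li(b)/7)


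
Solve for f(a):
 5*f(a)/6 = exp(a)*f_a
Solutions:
 f(a) = C1*exp(-5*exp(-a)/6)


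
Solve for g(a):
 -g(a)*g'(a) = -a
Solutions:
 g(a) = -sqrt(C1 + a^2)
 g(a) = sqrt(C1 + a^2)


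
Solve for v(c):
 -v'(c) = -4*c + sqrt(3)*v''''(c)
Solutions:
 v(c) = C1 + C4*exp(-3^(5/6)*c/3) + 2*c^2 + (C2*sin(3^(1/3)*c/2) + C3*cos(3^(1/3)*c/2))*exp(3^(5/6)*c/6)


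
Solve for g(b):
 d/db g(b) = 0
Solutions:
 g(b) = C1


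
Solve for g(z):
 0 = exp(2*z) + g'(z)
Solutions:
 g(z) = C1 - exp(2*z)/2


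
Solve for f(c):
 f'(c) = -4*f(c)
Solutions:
 f(c) = C1*exp(-4*c)


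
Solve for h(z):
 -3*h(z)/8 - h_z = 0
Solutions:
 h(z) = C1*exp(-3*z/8)


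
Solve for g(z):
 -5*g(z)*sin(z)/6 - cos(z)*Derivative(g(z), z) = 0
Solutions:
 g(z) = C1*cos(z)^(5/6)


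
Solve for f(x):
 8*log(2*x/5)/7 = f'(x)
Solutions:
 f(x) = C1 + 8*x*log(x)/7 - 8*x*log(5)/7 - 8*x/7 + 8*x*log(2)/7


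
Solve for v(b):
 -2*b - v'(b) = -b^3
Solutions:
 v(b) = C1 + b^4/4 - b^2


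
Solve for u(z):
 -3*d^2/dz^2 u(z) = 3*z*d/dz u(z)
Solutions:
 u(z) = C1 + C2*erf(sqrt(2)*z/2)


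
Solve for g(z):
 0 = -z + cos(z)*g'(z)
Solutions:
 g(z) = C1 + Integral(z/cos(z), z)


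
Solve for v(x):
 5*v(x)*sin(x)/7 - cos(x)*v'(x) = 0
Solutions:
 v(x) = C1/cos(x)^(5/7)


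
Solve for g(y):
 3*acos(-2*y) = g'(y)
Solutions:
 g(y) = C1 + 3*y*acos(-2*y) + 3*sqrt(1 - 4*y^2)/2


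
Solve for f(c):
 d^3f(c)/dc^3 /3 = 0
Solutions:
 f(c) = C1 + C2*c + C3*c^2


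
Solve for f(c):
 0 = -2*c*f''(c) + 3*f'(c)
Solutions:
 f(c) = C1 + C2*c^(5/2)


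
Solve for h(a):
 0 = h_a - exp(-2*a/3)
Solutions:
 h(a) = C1 - 3*exp(-2*a/3)/2


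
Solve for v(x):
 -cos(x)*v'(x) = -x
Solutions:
 v(x) = C1 + Integral(x/cos(x), x)


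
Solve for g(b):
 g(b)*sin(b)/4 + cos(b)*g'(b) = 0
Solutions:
 g(b) = C1*cos(b)^(1/4)


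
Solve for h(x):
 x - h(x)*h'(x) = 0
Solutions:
 h(x) = -sqrt(C1 + x^2)
 h(x) = sqrt(C1 + x^2)


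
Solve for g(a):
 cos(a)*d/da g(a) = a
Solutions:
 g(a) = C1 + Integral(a/cos(a), a)


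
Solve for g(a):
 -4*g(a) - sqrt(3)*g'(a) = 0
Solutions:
 g(a) = C1*exp(-4*sqrt(3)*a/3)


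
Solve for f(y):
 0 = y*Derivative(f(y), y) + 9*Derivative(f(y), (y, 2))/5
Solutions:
 f(y) = C1 + C2*erf(sqrt(10)*y/6)


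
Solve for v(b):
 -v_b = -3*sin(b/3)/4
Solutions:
 v(b) = C1 - 9*cos(b/3)/4


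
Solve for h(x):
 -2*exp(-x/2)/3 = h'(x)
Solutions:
 h(x) = C1 + 4*exp(-x/2)/3


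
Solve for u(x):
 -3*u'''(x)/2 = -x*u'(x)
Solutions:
 u(x) = C1 + Integral(C2*airyai(2^(1/3)*3^(2/3)*x/3) + C3*airybi(2^(1/3)*3^(2/3)*x/3), x)


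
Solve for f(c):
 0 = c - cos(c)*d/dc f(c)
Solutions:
 f(c) = C1 + Integral(c/cos(c), c)


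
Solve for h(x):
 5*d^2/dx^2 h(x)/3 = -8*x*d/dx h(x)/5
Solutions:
 h(x) = C1 + C2*erf(2*sqrt(3)*x/5)


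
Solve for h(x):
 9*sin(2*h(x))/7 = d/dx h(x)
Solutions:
 -9*x/7 + log(cos(2*h(x)) - 1)/4 - log(cos(2*h(x)) + 1)/4 = C1


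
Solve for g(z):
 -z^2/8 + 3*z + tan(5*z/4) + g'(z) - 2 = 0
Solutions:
 g(z) = C1 + z^3/24 - 3*z^2/2 + 2*z + 4*log(cos(5*z/4))/5


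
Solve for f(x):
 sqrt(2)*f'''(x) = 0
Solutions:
 f(x) = C1 + C2*x + C3*x^2


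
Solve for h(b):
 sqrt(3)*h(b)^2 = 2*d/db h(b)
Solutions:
 h(b) = -2/(C1 + sqrt(3)*b)


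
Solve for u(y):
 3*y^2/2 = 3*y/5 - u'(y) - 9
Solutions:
 u(y) = C1 - y^3/2 + 3*y^2/10 - 9*y


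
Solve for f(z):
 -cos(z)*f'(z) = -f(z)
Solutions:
 f(z) = C1*sqrt(sin(z) + 1)/sqrt(sin(z) - 1)


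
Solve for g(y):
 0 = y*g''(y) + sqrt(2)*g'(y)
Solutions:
 g(y) = C1 + C2*y^(1 - sqrt(2))


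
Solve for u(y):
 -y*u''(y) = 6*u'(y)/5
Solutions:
 u(y) = C1 + C2/y^(1/5)


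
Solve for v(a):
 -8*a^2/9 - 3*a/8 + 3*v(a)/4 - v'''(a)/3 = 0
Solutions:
 v(a) = C3*exp(2^(1/3)*3^(2/3)*a/2) + 32*a^2/27 + a/2 + (C1*sin(3*2^(1/3)*3^(1/6)*a/4) + C2*cos(3*2^(1/3)*3^(1/6)*a/4))*exp(-2^(1/3)*3^(2/3)*a/4)


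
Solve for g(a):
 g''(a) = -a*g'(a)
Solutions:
 g(a) = C1 + C2*erf(sqrt(2)*a/2)


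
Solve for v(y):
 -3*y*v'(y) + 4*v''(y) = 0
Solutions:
 v(y) = C1 + C2*erfi(sqrt(6)*y/4)


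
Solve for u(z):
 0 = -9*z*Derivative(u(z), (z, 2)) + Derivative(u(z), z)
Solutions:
 u(z) = C1 + C2*z^(10/9)


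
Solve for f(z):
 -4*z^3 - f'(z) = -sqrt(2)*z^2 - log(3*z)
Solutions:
 f(z) = C1 - z^4 + sqrt(2)*z^3/3 + z*log(z) - z + z*log(3)


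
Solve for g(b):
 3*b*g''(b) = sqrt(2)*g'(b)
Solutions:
 g(b) = C1 + C2*b^(sqrt(2)/3 + 1)


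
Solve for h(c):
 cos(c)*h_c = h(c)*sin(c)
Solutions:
 h(c) = C1/cos(c)


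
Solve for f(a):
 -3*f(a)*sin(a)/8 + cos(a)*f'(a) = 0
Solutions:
 f(a) = C1/cos(a)^(3/8)


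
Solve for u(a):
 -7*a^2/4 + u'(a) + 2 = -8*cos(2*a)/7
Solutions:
 u(a) = C1 + 7*a^3/12 - 2*a - 4*sin(2*a)/7


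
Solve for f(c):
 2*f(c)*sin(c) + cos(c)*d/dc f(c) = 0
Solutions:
 f(c) = C1*cos(c)^2


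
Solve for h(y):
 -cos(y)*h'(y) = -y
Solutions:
 h(y) = C1 + Integral(y/cos(y), y)


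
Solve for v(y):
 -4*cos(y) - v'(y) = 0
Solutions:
 v(y) = C1 - 4*sin(y)


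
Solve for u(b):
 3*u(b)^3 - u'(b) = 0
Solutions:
 u(b) = -sqrt(2)*sqrt(-1/(C1 + 3*b))/2
 u(b) = sqrt(2)*sqrt(-1/(C1 + 3*b))/2


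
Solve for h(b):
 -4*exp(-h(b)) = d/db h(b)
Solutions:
 h(b) = log(C1 - 4*b)


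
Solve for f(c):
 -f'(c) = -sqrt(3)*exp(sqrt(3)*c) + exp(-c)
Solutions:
 f(c) = C1 + exp(sqrt(3)*c) + exp(-c)


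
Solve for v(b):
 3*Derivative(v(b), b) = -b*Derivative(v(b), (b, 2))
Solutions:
 v(b) = C1 + C2/b^2


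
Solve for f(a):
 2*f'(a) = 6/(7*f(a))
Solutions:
 f(a) = -sqrt(C1 + 42*a)/7
 f(a) = sqrt(C1 + 42*a)/7


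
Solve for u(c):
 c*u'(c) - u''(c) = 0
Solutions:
 u(c) = C1 + C2*erfi(sqrt(2)*c/2)


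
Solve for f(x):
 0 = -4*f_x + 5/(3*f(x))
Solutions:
 f(x) = -sqrt(C1 + 30*x)/6
 f(x) = sqrt(C1 + 30*x)/6


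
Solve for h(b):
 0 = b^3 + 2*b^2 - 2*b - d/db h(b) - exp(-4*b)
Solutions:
 h(b) = C1 + b^4/4 + 2*b^3/3 - b^2 + exp(-4*b)/4


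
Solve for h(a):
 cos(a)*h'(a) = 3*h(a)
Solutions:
 h(a) = C1*(sin(a) + 1)^(3/2)/(sin(a) - 1)^(3/2)


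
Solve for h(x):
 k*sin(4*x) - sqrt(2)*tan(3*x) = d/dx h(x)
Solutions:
 h(x) = C1 - k*cos(4*x)/4 + sqrt(2)*log(cos(3*x))/3


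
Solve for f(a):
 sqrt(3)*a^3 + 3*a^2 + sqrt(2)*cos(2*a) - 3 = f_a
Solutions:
 f(a) = C1 + sqrt(3)*a^4/4 + a^3 - 3*a + sqrt(2)*sin(2*a)/2


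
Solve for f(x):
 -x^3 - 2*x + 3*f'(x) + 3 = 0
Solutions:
 f(x) = C1 + x^4/12 + x^2/3 - x


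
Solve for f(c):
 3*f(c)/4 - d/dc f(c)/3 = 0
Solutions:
 f(c) = C1*exp(9*c/4)


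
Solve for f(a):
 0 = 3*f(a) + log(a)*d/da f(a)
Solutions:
 f(a) = C1*exp(-3*li(a))


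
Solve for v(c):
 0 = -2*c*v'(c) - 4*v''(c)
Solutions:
 v(c) = C1 + C2*erf(c/2)


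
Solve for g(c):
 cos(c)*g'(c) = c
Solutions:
 g(c) = C1 + Integral(c/cos(c), c)


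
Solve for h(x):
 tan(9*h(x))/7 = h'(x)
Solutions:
 h(x) = -asin(C1*exp(9*x/7))/9 + pi/9
 h(x) = asin(C1*exp(9*x/7))/9


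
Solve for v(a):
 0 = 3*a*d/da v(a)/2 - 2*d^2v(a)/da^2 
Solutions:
 v(a) = C1 + C2*erfi(sqrt(6)*a/4)


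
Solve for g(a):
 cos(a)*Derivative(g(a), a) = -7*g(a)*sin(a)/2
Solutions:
 g(a) = C1*cos(a)^(7/2)


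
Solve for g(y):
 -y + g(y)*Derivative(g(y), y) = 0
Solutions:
 g(y) = -sqrt(C1 + y^2)
 g(y) = sqrt(C1 + y^2)


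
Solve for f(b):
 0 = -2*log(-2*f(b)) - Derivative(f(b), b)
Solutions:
 Integral(1/(log(-_y) + log(2)), (_y, f(b)))/2 = C1 - b


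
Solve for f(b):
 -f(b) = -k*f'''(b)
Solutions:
 f(b) = C1*exp(b*(1/k)^(1/3)) + C2*exp(b*(-1 + sqrt(3)*I)*(1/k)^(1/3)/2) + C3*exp(-b*(1 + sqrt(3)*I)*(1/k)^(1/3)/2)


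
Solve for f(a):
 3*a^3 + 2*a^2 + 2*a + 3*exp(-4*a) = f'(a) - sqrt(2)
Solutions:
 f(a) = C1 + 3*a^4/4 + 2*a^3/3 + a^2 + sqrt(2)*a - 3*exp(-4*a)/4


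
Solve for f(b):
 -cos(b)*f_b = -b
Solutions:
 f(b) = C1 + Integral(b/cos(b), b)


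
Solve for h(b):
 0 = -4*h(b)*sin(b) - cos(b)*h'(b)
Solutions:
 h(b) = C1*cos(b)^4


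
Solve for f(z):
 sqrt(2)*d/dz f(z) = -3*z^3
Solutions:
 f(z) = C1 - 3*sqrt(2)*z^4/8


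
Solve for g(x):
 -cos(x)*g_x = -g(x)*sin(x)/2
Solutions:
 g(x) = C1/sqrt(cos(x))


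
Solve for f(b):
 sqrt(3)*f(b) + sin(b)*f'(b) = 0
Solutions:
 f(b) = C1*(cos(b) + 1)^(sqrt(3)/2)/(cos(b) - 1)^(sqrt(3)/2)


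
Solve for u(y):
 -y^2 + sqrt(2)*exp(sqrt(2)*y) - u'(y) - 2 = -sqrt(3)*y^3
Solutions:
 u(y) = C1 + sqrt(3)*y^4/4 - y^3/3 - 2*y + exp(sqrt(2)*y)


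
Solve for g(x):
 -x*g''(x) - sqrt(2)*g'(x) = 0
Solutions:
 g(x) = C1 + C2*x^(1 - sqrt(2))


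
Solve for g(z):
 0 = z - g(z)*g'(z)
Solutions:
 g(z) = -sqrt(C1 + z^2)
 g(z) = sqrt(C1 + z^2)


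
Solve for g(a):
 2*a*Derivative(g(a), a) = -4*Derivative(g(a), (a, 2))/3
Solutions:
 g(a) = C1 + C2*erf(sqrt(3)*a/2)


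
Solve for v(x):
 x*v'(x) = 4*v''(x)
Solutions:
 v(x) = C1 + C2*erfi(sqrt(2)*x/4)


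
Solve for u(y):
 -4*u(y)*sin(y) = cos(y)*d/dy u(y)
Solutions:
 u(y) = C1*cos(y)^4


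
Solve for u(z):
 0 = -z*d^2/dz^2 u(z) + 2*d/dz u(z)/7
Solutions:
 u(z) = C1 + C2*z^(9/7)


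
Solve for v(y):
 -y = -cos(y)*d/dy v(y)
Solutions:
 v(y) = C1 + Integral(y/cos(y), y)


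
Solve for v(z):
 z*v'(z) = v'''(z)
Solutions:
 v(z) = C1 + Integral(C2*airyai(z) + C3*airybi(z), z)


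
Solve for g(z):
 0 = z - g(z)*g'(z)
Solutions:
 g(z) = -sqrt(C1 + z^2)
 g(z) = sqrt(C1 + z^2)


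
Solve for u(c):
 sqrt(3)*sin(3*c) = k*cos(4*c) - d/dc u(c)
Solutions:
 u(c) = C1 + k*sin(4*c)/4 + sqrt(3)*cos(3*c)/3


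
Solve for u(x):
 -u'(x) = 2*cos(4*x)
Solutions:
 u(x) = C1 - sin(4*x)/2


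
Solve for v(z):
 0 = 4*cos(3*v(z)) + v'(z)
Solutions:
 v(z) = -asin((C1 + exp(24*z))/(C1 - exp(24*z)))/3 + pi/3
 v(z) = asin((C1 + exp(24*z))/(C1 - exp(24*z)))/3


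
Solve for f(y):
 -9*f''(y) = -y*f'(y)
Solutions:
 f(y) = C1 + C2*erfi(sqrt(2)*y/6)


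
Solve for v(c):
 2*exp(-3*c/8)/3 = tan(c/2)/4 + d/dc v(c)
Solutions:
 v(c) = C1 - log(tan(c/2)^2 + 1)/4 - 16*exp(-3*c/8)/9
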